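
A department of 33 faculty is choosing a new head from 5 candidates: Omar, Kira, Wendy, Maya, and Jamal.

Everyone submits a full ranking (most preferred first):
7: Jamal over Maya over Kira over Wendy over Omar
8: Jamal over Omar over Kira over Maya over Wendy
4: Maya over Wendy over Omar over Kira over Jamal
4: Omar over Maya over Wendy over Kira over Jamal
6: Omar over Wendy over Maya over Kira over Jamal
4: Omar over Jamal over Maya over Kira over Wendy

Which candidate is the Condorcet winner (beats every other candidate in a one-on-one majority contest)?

Omar vs Kira: 26–7
Omar vs Wendy: 22–11
Omar vs Maya: 22–11
Omar vs Jamal: 18–15
Omar beats every other candidate.

Omar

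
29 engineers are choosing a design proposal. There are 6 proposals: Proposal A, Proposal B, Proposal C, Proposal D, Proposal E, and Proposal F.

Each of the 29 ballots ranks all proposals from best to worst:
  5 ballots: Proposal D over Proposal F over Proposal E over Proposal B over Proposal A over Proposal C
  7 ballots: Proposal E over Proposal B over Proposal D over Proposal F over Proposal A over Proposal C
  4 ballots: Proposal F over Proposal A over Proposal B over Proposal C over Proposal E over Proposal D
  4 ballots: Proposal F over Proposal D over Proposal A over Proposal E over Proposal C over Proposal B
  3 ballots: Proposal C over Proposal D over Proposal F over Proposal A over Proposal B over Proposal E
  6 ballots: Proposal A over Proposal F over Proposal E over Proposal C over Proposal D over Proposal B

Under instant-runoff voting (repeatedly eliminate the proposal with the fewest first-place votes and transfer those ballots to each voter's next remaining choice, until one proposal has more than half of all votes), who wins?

Round 1: Proposal A 6, Proposal B 0, Proposal C 3, Proposal D 5, Proposal E 7, Proposal F 8. Proposal B eliminated.
Round 2: Proposal A 6, Proposal C 3, Proposal D 5, Proposal E 7, Proposal F 8. Proposal C eliminated.
Round 3: Proposal A 6, Proposal D 8, Proposal E 7, Proposal F 8. Proposal A eliminated.
Round 4: Proposal D 8, Proposal E 7, Proposal F 14. Proposal E eliminated.
Round 5: Proposal D 15, Proposal F 14. Proposal D has a majority (≥15).

Proposal D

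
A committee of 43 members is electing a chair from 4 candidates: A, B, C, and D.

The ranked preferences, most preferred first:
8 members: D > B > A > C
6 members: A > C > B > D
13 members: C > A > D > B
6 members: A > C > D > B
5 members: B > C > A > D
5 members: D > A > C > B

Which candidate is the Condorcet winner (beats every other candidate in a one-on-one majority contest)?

A vs B: 30–13
A vs C: 25–18
A vs D: 30–13
A beats every other candidate.

A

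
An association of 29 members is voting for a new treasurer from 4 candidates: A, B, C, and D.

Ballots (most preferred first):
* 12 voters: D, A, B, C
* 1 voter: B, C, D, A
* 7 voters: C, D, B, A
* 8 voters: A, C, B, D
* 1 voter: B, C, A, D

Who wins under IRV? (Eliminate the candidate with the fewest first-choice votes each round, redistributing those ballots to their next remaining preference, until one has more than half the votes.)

Round 1: A 8, B 2, C 7, D 12. B eliminated.
Round 2: A 8, C 9, D 12. A eliminated.
Round 3: C 17, D 12. C has a majority (≥15).

C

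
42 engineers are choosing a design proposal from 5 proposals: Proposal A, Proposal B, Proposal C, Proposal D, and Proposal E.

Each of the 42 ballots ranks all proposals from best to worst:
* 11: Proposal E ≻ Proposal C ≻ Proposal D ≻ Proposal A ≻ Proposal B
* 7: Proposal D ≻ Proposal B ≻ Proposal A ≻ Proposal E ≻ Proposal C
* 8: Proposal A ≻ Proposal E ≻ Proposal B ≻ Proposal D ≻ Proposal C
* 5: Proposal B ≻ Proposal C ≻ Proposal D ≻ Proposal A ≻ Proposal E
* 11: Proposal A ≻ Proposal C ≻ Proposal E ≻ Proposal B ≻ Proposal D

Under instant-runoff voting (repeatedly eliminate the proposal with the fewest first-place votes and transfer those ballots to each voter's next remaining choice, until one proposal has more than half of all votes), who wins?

Round 1: Proposal A 19, Proposal B 5, Proposal C 0, Proposal D 7, Proposal E 11. Proposal C eliminated.
Round 2: Proposal A 19, Proposal B 5, Proposal D 7, Proposal E 11. Proposal B eliminated.
Round 3: Proposal A 19, Proposal D 12, Proposal E 11. Proposal E eliminated.
Round 4: Proposal A 19, Proposal D 23. Proposal D has a majority (≥22).

Proposal D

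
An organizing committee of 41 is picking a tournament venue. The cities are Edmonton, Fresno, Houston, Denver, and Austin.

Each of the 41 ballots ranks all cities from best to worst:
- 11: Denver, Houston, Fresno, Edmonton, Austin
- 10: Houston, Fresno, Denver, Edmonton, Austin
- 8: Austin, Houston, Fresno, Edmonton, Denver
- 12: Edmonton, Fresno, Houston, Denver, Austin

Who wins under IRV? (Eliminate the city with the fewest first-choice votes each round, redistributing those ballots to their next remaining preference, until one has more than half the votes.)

Houston

Round 1: Edmonton 12, Fresno 0, Houston 10, Denver 11, Austin 8. Fresno eliminated.
Round 2: Edmonton 12, Houston 10, Denver 11, Austin 8. Austin eliminated.
Round 3: Edmonton 12, Houston 18, Denver 11. Denver eliminated.
Round 4: Edmonton 12, Houston 29. Houston has a majority (≥21).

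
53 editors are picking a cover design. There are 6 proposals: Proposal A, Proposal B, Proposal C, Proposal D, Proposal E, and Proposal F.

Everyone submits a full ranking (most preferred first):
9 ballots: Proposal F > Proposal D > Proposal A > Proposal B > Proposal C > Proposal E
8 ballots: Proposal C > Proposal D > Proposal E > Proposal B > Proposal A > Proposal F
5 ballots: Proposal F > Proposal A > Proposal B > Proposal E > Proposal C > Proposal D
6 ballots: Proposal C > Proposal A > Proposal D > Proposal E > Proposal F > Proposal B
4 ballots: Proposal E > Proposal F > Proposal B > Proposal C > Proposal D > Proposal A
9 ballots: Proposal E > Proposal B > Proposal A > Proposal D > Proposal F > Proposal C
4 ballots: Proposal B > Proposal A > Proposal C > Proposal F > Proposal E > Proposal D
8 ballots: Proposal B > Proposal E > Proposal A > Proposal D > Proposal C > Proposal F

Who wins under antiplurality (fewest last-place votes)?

Proposal A

Last-place votes: Proposal A 4, Proposal B 6, Proposal C 9, Proposal D 9, Proposal E 9, Proposal F 16.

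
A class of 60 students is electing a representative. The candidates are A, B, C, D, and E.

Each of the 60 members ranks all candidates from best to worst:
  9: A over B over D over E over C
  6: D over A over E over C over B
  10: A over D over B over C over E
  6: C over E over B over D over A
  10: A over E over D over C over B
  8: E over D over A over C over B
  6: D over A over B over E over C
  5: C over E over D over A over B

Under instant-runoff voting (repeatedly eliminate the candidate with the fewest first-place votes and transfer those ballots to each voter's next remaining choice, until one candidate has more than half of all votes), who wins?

Round 1: A 29, B 0, C 11, D 12, E 8. B eliminated.
Round 2: A 29, C 11, D 12, E 8. E eliminated.
Round 3: A 29, C 11, D 20. C eliminated.
Round 4: A 29, D 31. D has a majority (≥31).

D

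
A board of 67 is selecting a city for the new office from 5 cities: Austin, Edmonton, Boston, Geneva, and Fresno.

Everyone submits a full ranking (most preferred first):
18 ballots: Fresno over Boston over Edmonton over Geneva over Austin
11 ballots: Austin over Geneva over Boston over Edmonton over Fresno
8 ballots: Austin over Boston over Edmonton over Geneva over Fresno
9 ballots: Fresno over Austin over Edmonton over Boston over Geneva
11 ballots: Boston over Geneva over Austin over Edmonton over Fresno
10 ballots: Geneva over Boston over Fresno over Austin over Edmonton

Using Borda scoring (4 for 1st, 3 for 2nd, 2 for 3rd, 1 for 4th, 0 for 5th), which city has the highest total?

Austin: 18×0 + 11×4 + 8×4 + 9×3 + 11×2 + 10×1 = 135
Edmonton: 18×2 + 11×1 + 8×2 + 9×2 + 11×1 + 10×0 = 92
Boston: 18×3 + 11×2 + 8×3 + 9×1 + 11×4 + 10×3 = 183
Geneva: 18×1 + 11×3 + 8×1 + 9×0 + 11×3 + 10×4 = 132
Fresno: 18×4 + 11×0 + 8×0 + 9×4 + 11×0 + 10×2 = 128

Boston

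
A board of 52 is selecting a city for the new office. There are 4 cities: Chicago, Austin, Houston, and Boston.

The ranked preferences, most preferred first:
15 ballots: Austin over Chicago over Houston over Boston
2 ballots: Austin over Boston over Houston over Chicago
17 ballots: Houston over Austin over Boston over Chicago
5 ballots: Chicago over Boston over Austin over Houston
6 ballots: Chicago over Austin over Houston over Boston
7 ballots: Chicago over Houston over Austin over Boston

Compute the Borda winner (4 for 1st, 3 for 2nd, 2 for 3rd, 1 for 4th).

Austin

Chicago: 15×3 + 2×1 + 17×1 + 5×4 + 6×4 + 7×4 = 136
Austin: 15×4 + 2×4 + 17×3 + 5×2 + 6×3 + 7×2 = 161
Houston: 15×2 + 2×2 + 17×4 + 5×1 + 6×2 + 7×3 = 140
Boston: 15×1 + 2×3 + 17×2 + 5×3 + 6×1 + 7×1 = 83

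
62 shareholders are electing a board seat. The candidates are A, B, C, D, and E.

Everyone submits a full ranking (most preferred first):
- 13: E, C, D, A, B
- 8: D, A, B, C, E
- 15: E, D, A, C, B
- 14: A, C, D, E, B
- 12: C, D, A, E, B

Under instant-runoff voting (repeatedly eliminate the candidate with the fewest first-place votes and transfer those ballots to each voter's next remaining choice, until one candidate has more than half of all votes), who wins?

A

Round 1: A 14, B 0, C 12, D 8, E 28. B eliminated.
Round 2: A 14, C 12, D 8, E 28. D eliminated.
Round 3: A 22, C 12, E 28. C eliminated.
Round 4: A 34, E 28. A has a majority (≥32).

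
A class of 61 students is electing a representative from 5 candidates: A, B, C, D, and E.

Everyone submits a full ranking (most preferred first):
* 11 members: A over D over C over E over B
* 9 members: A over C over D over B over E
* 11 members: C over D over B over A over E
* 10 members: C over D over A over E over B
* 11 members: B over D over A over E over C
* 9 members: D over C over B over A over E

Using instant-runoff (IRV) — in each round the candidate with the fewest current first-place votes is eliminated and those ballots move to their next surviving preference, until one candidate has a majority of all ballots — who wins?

A

Round 1: A 20, B 11, C 21, D 9, E 0. E eliminated.
Round 2: A 20, B 11, C 21, D 9. D eliminated.
Round 3: A 20, B 11, C 30. B eliminated.
Round 4: A 31, C 30. A has a majority (≥31).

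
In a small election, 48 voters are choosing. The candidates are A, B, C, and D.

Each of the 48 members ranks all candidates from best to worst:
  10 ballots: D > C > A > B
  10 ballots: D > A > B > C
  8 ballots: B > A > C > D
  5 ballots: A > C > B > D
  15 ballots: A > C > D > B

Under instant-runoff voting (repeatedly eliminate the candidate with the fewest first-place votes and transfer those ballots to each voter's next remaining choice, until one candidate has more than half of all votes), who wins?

Round 1: A 20, B 8, C 0, D 20. C eliminated.
Round 2: A 20, B 8, D 20. B eliminated.
Round 3: A 28, D 20. A has a majority (≥25).

A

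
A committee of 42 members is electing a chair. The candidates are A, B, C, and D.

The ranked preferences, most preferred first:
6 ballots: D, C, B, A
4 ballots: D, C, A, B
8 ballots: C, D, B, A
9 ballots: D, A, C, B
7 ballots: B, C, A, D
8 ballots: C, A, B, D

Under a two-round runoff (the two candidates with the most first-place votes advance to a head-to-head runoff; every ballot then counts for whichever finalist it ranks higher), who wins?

Round 1 first-place votes: A 0, B 7, C 16, D 19. D and C advance.
Runoff: D is ranked above C on 19 ballots, C above D on 23.

C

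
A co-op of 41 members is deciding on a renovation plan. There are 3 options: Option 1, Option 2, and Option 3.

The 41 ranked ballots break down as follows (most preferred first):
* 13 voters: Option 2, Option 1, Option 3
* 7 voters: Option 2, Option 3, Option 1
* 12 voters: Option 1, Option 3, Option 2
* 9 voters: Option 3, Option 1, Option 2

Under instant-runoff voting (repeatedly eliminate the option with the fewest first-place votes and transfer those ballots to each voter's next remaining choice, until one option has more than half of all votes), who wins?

Round 1: Option 1 12, Option 2 20, Option 3 9. Option 3 eliminated.
Round 2: Option 1 21, Option 2 20. Option 1 has a majority (≥21).

Option 1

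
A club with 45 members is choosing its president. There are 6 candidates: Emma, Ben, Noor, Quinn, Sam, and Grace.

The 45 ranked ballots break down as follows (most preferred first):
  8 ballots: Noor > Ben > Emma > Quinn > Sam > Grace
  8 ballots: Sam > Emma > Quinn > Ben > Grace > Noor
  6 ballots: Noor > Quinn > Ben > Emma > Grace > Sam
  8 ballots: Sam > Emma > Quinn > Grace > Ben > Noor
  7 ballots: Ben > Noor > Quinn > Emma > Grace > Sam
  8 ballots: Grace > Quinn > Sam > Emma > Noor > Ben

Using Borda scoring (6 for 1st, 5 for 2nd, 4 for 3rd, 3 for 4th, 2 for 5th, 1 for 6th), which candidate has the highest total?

Quinn

Emma: 8×4 + 8×5 + 6×3 + 8×5 + 7×3 + 8×3 = 175
Ben: 8×5 + 8×3 + 6×4 + 8×2 + 7×6 + 8×1 = 154
Noor: 8×6 + 8×1 + 6×6 + 8×1 + 7×5 + 8×2 = 151
Quinn: 8×3 + 8×4 + 6×5 + 8×4 + 7×4 + 8×5 = 186
Sam: 8×2 + 8×6 + 6×1 + 8×6 + 7×1 + 8×4 = 157
Grace: 8×1 + 8×2 + 6×2 + 8×3 + 7×2 + 8×6 = 122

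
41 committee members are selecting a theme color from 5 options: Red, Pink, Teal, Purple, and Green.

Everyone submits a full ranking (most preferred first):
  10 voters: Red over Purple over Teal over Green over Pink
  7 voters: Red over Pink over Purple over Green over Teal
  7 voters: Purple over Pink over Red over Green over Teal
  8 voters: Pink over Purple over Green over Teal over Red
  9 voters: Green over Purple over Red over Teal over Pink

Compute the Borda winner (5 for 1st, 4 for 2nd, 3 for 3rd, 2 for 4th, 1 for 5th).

Purple

Red: 10×5 + 7×5 + 7×3 + 8×1 + 9×3 = 141
Pink: 10×1 + 7×4 + 7×4 + 8×5 + 9×1 = 115
Teal: 10×3 + 7×1 + 7×1 + 8×2 + 9×2 = 78
Purple: 10×4 + 7×3 + 7×5 + 8×4 + 9×4 = 164
Green: 10×2 + 7×2 + 7×2 + 8×3 + 9×5 = 117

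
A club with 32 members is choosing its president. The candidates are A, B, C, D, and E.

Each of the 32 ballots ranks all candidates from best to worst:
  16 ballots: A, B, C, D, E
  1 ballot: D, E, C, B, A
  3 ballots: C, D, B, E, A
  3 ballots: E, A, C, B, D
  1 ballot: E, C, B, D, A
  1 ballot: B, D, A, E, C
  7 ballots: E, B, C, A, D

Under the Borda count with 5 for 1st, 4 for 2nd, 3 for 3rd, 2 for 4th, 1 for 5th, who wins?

B

A: 16×5 + 1×1 + 3×1 + 3×4 + 1×1 + 1×3 + 7×2 = 114
B: 16×4 + 1×2 + 3×3 + 3×2 + 1×3 + 1×5 + 7×4 = 117
C: 16×3 + 1×3 + 3×5 + 3×3 + 1×4 + 1×1 + 7×3 = 101
D: 16×2 + 1×5 + 3×4 + 3×1 + 1×2 + 1×4 + 7×1 = 65
E: 16×1 + 1×4 + 3×2 + 3×5 + 1×5 + 1×2 + 7×5 = 83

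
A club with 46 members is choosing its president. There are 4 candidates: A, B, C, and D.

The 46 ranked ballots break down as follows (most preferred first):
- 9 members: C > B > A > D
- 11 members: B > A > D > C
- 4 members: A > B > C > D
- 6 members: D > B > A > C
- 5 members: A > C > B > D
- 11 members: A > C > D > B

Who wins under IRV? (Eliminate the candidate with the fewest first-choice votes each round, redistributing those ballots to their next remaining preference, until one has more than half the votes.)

B

Round 1: A 20, B 11, C 9, D 6. D eliminated.
Round 2: A 20, B 17, C 9. C eliminated.
Round 3: A 20, B 26. B has a majority (≥24).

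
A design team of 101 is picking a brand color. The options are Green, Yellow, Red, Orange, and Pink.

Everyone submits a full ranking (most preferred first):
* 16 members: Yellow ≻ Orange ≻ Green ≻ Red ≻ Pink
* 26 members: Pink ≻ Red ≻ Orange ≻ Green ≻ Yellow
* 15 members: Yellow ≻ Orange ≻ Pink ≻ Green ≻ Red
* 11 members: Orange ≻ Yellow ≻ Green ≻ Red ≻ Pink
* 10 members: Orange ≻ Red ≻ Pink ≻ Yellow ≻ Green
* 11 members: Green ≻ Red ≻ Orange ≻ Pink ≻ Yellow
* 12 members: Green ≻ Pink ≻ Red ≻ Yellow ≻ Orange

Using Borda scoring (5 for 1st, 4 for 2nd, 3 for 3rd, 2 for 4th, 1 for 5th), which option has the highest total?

Orange

Green: 16×3 + 26×2 + 15×2 + 11×3 + 10×1 + 11×5 + 12×5 = 288
Yellow: 16×5 + 26×1 + 15×5 + 11×4 + 10×2 + 11×1 + 12×2 = 280
Red: 16×2 + 26×4 + 15×1 + 11×2 + 10×4 + 11×4 + 12×3 = 293
Orange: 16×4 + 26×3 + 15×4 + 11×5 + 10×5 + 11×3 + 12×1 = 352
Pink: 16×1 + 26×5 + 15×3 + 11×1 + 10×3 + 11×2 + 12×4 = 302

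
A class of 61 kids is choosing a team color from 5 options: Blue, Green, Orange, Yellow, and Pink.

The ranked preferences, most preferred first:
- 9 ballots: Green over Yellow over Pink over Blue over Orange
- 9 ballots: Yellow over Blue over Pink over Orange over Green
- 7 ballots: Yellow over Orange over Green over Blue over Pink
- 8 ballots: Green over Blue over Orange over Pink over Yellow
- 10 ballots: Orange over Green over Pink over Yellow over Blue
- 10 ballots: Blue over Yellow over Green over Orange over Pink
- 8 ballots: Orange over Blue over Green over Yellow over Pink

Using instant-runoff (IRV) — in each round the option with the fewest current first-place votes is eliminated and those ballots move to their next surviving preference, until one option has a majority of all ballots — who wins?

Yellow

Round 1: Blue 10, Green 17, Orange 18, Yellow 16, Pink 0. Pink eliminated.
Round 2: Blue 10, Green 17, Orange 18, Yellow 16. Blue eliminated.
Round 3: Green 17, Orange 18, Yellow 26. Green eliminated.
Round 4: Orange 26, Yellow 35. Yellow has a majority (≥31).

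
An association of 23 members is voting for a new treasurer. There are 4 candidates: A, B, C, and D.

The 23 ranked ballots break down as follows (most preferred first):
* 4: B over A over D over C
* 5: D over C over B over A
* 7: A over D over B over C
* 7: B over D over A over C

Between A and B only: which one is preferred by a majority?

B

A is ranked above B on 7 ballots; B above A on 16.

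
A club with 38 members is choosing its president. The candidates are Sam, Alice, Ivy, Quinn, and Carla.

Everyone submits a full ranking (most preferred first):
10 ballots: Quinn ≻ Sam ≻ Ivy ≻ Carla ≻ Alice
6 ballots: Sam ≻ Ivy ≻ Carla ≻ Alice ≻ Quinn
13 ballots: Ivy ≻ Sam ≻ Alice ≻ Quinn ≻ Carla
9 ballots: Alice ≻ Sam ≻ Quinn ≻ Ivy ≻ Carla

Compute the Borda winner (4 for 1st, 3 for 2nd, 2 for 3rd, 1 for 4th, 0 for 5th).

Sam: 10×3 + 6×4 + 13×3 + 9×3 = 120
Alice: 10×0 + 6×1 + 13×2 + 9×4 = 68
Ivy: 10×2 + 6×3 + 13×4 + 9×1 = 99
Quinn: 10×4 + 6×0 + 13×1 + 9×2 = 71
Carla: 10×1 + 6×2 + 13×0 + 9×0 = 22

Sam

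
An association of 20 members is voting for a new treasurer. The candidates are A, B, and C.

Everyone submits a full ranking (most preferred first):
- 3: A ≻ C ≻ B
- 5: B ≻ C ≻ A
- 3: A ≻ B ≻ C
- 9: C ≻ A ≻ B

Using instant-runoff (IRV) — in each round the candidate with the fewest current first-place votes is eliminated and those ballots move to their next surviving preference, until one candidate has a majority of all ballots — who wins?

C

Round 1: A 6, B 5, C 9. B eliminated.
Round 2: A 6, C 14. C has a majority (≥11).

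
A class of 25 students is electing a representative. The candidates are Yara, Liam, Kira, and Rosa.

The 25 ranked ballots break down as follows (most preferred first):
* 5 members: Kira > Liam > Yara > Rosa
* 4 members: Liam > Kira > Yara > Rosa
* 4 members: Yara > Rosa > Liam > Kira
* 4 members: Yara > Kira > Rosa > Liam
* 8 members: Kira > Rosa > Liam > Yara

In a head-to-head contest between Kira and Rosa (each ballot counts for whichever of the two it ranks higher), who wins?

Kira

Kira is ranked above Rosa on 21 ballots; Rosa above Kira on 4.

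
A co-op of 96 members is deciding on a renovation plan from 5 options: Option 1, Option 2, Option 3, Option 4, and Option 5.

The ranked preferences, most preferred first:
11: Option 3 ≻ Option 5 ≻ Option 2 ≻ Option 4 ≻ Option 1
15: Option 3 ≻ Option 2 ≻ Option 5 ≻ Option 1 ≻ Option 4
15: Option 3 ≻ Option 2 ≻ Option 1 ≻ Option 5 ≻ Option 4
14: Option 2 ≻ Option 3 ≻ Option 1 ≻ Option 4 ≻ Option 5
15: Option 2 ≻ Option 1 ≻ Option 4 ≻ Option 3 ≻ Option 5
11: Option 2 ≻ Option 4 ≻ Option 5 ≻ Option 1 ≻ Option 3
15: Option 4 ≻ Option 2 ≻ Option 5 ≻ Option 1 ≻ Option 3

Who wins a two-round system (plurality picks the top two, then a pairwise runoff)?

Option 2

Round 1 first-place votes: Option 1 0, Option 2 40, Option 3 41, Option 4 15, Option 5 0. Option 3 and Option 2 advance.
Runoff: Option 3 is ranked above Option 2 on 41 ballots, Option 2 above Option 3 on 55.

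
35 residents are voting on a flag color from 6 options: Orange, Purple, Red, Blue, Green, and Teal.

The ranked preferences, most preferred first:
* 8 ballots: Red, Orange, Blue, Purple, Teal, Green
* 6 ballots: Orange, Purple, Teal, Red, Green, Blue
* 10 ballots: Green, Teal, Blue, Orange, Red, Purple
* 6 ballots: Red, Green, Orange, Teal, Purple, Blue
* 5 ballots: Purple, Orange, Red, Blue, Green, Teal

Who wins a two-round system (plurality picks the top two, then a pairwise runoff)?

Round 1 first-place votes: Orange 6, Purple 5, Red 14, Blue 0, Green 10, Teal 0. Red and Green advance.
Runoff: Red is ranked above Green on 25 ballots, Green above Red on 10.

Red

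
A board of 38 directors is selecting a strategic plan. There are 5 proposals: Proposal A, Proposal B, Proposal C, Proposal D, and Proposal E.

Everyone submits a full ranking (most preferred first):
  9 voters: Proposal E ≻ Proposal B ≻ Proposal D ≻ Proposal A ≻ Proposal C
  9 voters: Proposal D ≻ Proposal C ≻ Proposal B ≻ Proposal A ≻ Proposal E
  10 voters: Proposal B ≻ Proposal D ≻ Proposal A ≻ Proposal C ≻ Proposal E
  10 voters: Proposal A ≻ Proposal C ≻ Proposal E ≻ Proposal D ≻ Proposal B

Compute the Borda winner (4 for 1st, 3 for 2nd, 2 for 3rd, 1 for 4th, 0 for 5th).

Proposal A: 9×1 + 9×1 + 10×2 + 10×4 = 78
Proposal B: 9×3 + 9×2 + 10×4 + 10×0 = 85
Proposal C: 9×0 + 9×3 + 10×1 + 10×3 = 67
Proposal D: 9×2 + 9×4 + 10×3 + 10×1 = 94
Proposal E: 9×4 + 9×0 + 10×0 + 10×2 = 56

Proposal D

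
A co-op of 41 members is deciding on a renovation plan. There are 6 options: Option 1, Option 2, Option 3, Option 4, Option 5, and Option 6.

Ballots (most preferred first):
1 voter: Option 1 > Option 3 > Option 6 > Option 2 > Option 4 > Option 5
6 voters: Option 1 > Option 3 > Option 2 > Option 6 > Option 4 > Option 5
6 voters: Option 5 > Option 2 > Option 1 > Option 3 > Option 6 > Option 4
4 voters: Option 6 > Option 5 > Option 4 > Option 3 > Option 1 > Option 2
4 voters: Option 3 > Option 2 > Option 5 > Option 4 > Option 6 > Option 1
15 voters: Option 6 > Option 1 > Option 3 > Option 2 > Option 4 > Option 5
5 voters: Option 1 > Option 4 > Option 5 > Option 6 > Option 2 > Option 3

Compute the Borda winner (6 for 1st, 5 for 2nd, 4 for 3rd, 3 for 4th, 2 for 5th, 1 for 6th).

Option 1: 1×6 + 6×6 + 6×4 + 4×2 + 4×1 + 15×5 + 5×6 = 183
Option 2: 1×3 + 6×4 + 6×5 + 4×1 + 4×5 + 15×3 + 5×2 = 136
Option 3: 1×5 + 6×5 + 6×3 + 4×3 + 4×6 + 15×4 + 5×1 = 154
Option 4: 1×2 + 6×2 + 6×1 + 4×4 + 4×3 + 15×2 + 5×5 = 103
Option 5: 1×1 + 6×1 + 6×6 + 4×5 + 4×4 + 15×1 + 5×4 = 114
Option 6: 1×4 + 6×3 + 6×2 + 4×6 + 4×2 + 15×6 + 5×3 = 171

Option 1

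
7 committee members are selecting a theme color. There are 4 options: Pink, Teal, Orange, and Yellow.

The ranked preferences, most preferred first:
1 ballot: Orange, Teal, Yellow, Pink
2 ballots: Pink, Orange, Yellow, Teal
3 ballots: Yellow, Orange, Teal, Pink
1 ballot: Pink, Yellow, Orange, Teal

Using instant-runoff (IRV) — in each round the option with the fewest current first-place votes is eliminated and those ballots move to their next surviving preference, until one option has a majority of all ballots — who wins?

Yellow

Round 1: Pink 3, Teal 0, Orange 1, Yellow 3. Teal eliminated.
Round 2: Pink 3, Orange 1, Yellow 3. Orange eliminated.
Round 3: Pink 3, Yellow 4. Yellow has a majority (≥4).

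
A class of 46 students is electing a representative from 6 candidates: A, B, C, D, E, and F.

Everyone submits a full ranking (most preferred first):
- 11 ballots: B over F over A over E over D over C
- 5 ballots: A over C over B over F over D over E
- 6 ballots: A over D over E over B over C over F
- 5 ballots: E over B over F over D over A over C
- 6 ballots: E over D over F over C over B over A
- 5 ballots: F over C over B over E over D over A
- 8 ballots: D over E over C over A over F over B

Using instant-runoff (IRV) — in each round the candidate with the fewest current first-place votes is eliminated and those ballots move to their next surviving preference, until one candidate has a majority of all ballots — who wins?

Round 1: A 11, B 11, C 0, D 8, E 11, F 5. C eliminated.
Round 2: A 11, B 11, D 8, E 11, F 5. F eliminated.
Round 3: A 11, B 16, D 8, E 11. D eliminated.
Round 4: A 11, B 16, E 19. A eliminated.
Round 5: B 21, E 25. E has a majority (≥24).

E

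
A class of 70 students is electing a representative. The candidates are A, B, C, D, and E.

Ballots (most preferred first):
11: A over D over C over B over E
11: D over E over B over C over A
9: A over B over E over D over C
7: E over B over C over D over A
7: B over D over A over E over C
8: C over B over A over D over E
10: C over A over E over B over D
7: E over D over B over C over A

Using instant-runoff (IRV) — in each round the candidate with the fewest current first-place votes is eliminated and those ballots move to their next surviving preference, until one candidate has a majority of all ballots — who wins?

Round 1: A 20, B 7, C 18, D 11, E 14. B eliminated.
Round 2: A 20, C 18, D 18, E 14. E eliminated.
Round 3: A 20, C 25, D 25. A eliminated.
Round 4: C 25, D 45. D has a majority (≥36).

D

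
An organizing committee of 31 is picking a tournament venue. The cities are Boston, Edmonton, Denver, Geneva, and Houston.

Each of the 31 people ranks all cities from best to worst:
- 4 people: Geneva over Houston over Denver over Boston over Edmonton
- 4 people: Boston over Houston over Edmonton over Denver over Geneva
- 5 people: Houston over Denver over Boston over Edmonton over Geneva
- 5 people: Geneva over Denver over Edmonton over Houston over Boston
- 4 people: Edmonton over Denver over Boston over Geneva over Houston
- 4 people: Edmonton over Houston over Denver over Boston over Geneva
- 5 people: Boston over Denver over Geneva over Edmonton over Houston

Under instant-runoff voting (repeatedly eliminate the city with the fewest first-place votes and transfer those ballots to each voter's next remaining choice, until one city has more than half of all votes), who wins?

Round 1: Boston 9, Edmonton 8, Denver 0, Geneva 9, Houston 5. Denver eliminated.
Round 2: Boston 9, Edmonton 8, Geneva 9, Houston 5. Houston eliminated.
Round 3: Boston 14, Edmonton 8, Geneva 9. Edmonton eliminated.
Round 4: Boston 22, Geneva 9. Boston has a majority (≥16).

Boston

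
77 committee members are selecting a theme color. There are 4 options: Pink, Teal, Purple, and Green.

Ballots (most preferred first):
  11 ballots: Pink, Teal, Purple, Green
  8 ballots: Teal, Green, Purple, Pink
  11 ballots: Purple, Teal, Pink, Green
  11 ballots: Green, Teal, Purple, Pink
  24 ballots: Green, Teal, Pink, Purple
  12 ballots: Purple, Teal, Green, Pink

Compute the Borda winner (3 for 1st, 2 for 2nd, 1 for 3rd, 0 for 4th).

Pink: 11×3 + 8×0 + 11×1 + 11×0 + 24×1 + 12×0 = 68
Teal: 11×2 + 8×3 + 11×2 + 11×2 + 24×2 + 12×2 = 162
Purple: 11×1 + 8×1 + 11×3 + 11×1 + 24×0 + 12×3 = 99
Green: 11×0 + 8×2 + 11×0 + 11×3 + 24×3 + 12×1 = 133

Teal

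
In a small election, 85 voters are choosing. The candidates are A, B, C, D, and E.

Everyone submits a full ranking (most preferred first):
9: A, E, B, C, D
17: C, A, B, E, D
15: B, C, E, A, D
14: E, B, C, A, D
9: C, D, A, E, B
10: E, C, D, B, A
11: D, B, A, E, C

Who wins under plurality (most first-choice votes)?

C

First-place votes: A 9, B 15, C 26, D 11, E 24.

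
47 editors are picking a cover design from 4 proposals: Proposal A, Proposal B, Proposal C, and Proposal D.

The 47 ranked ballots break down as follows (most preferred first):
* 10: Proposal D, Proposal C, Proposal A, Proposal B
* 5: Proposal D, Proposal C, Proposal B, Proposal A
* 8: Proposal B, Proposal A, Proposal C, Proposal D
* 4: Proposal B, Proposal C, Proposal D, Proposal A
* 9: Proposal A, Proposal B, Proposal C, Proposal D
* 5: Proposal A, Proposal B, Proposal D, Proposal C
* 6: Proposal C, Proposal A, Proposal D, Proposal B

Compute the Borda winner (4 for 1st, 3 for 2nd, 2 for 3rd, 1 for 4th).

Proposal A

Proposal A: 10×2 + 5×1 + 8×3 + 4×1 + 9×4 + 5×4 + 6×3 = 127
Proposal B: 10×1 + 5×2 + 8×4 + 4×4 + 9×3 + 5×3 + 6×1 = 116
Proposal C: 10×3 + 5×3 + 8×2 + 4×3 + 9×2 + 5×1 + 6×4 = 120
Proposal D: 10×4 + 5×4 + 8×1 + 4×2 + 9×1 + 5×2 + 6×2 = 107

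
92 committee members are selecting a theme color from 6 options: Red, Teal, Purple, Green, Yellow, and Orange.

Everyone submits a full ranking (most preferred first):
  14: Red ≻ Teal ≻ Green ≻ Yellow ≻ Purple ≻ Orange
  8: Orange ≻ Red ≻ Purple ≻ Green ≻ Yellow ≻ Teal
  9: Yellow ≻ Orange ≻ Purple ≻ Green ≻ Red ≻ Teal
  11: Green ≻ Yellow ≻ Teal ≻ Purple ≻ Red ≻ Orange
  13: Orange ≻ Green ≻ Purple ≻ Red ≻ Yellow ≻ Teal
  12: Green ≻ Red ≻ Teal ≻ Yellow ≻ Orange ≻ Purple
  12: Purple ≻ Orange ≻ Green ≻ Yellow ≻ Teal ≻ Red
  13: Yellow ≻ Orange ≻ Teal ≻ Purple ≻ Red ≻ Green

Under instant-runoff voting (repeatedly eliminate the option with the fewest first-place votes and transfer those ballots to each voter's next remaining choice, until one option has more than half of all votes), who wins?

Orange

Round 1: Red 14, Teal 0, Purple 12, Green 23, Yellow 22, Orange 21. Teal eliminated.
Round 2: Red 14, Purple 12, Green 23, Yellow 22, Orange 21. Purple eliminated.
Round 3: Red 14, Green 23, Yellow 22, Orange 33. Red eliminated.
Round 4: Green 37, Yellow 22, Orange 33. Yellow eliminated.
Round 5: Green 37, Orange 55. Orange has a majority (≥47).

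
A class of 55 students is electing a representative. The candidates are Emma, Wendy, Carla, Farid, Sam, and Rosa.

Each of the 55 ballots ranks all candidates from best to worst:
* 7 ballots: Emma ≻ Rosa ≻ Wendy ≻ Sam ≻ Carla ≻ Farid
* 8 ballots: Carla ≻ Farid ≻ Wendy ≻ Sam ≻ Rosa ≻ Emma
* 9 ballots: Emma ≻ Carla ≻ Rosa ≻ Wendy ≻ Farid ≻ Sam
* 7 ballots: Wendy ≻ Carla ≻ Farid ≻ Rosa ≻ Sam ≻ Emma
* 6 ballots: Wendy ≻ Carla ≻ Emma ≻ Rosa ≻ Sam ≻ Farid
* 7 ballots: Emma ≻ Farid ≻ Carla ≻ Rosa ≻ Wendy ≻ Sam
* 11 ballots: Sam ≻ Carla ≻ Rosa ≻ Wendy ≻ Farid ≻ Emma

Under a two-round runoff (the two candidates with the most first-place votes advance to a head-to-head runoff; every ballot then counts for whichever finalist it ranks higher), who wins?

Round 1 first-place votes: Emma 23, Wendy 13, Carla 8, Farid 0, Sam 11, Rosa 0. Emma and Wendy advance.
Runoff: Emma is ranked above Wendy on 23 ballots, Wendy above Emma on 32.

Wendy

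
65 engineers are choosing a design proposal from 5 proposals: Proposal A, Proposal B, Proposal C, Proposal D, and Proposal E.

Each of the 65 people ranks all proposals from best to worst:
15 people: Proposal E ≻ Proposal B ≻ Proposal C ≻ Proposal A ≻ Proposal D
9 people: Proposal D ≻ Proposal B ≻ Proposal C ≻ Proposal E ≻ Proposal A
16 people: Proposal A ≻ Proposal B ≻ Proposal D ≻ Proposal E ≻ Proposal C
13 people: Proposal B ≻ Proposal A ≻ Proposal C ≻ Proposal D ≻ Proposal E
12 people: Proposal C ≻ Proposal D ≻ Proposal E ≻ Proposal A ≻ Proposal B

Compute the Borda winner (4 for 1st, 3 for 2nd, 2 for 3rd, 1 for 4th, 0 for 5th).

Proposal A: 15×1 + 9×0 + 16×4 + 13×3 + 12×1 = 130
Proposal B: 15×3 + 9×3 + 16×3 + 13×4 + 12×0 = 172
Proposal C: 15×2 + 9×2 + 16×0 + 13×2 + 12×4 = 122
Proposal D: 15×0 + 9×4 + 16×2 + 13×1 + 12×3 = 117
Proposal E: 15×4 + 9×1 + 16×1 + 13×0 + 12×2 = 109

Proposal B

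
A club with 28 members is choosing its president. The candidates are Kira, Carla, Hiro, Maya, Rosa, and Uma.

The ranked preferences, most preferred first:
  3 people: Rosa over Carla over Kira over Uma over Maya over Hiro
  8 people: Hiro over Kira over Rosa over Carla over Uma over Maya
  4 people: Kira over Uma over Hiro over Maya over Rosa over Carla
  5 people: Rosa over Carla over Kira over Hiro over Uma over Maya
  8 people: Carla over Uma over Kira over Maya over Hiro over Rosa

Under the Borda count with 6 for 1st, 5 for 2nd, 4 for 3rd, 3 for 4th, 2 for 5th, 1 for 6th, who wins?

Kira

Kira: 3×4 + 8×5 + 4×6 + 5×4 + 8×4 = 128
Carla: 3×5 + 8×3 + 4×1 + 5×5 + 8×6 = 116
Hiro: 3×1 + 8×6 + 4×4 + 5×3 + 8×2 = 98
Maya: 3×2 + 8×1 + 4×3 + 5×1 + 8×3 = 55
Rosa: 3×6 + 8×4 + 4×2 + 5×6 + 8×1 = 96
Uma: 3×3 + 8×2 + 4×5 + 5×2 + 8×5 = 95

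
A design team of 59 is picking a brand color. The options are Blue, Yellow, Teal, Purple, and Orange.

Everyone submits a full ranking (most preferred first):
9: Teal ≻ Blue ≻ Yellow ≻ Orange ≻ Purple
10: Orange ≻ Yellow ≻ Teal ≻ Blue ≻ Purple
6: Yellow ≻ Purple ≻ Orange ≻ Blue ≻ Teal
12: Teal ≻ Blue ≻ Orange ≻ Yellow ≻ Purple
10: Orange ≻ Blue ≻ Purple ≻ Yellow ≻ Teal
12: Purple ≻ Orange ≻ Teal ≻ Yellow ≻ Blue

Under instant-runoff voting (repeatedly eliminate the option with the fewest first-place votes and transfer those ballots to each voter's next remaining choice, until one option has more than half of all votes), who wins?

Round 1: Blue 0, Yellow 6, Teal 21, Purple 12, Orange 20. Blue eliminated.
Round 2: Yellow 6, Teal 21, Purple 12, Orange 20. Yellow eliminated.
Round 3: Teal 21, Purple 18, Orange 20. Purple eliminated.
Round 4: Teal 21, Orange 38. Orange has a majority (≥30).

Orange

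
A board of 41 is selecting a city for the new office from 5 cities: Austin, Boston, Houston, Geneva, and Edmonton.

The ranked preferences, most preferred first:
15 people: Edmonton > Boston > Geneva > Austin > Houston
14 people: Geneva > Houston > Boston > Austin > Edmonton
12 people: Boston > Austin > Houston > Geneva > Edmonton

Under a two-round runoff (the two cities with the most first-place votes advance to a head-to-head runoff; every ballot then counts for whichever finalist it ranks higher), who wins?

Geneva

Round 1 first-place votes: Austin 0, Boston 12, Houston 0, Geneva 14, Edmonton 15. Edmonton and Geneva advance.
Runoff: Edmonton is ranked above Geneva on 15 ballots, Geneva above Edmonton on 26.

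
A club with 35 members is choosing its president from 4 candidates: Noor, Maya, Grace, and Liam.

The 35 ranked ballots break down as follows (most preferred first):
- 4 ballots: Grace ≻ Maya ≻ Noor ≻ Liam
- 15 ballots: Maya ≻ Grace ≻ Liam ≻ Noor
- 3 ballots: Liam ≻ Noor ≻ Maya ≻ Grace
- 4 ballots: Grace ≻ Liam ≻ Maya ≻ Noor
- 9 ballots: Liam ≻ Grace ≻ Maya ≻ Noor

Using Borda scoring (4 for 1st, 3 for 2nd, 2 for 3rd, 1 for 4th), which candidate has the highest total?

Grace

Noor: 4×2 + 15×1 + 3×3 + 4×1 + 9×1 = 45
Maya: 4×3 + 15×4 + 3×2 + 4×2 + 9×2 = 104
Grace: 4×4 + 15×3 + 3×1 + 4×4 + 9×3 = 107
Liam: 4×1 + 15×2 + 3×4 + 4×3 + 9×4 = 94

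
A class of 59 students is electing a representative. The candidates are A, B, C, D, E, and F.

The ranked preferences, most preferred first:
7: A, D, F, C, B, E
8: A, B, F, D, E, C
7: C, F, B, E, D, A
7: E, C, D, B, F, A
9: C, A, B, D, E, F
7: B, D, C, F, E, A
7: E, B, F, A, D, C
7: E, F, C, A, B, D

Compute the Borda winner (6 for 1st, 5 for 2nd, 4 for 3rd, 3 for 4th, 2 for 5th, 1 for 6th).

B

A: 7×6 + 8×6 + 7×1 + 7×1 + 9×5 + 7×1 + 7×3 + 7×3 = 198
B: 7×2 + 8×5 + 7×4 + 7×3 + 9×4 + 7×6 + 7×5 + 7×2 = 230
C: 7×3 + 8×1 + 7×6 + 7×5 + 9×6 + 7×4 + 7×1 + 7×4 = 223
D: 7×5 + 8×3 + 7×2 + 7×4 + 9×3 + 7×5 + 7×2 + 7×1 = 184
E: 7×1 + 8×2 + 7×3 + 7×6 + 9×2 + 7×2 + 7×6 + 7×6 = 202
F: 7×4 + 8×4 + 7×5 + 7×2 + 9×1 + 7×3 + 7×4 + 7×5 = 202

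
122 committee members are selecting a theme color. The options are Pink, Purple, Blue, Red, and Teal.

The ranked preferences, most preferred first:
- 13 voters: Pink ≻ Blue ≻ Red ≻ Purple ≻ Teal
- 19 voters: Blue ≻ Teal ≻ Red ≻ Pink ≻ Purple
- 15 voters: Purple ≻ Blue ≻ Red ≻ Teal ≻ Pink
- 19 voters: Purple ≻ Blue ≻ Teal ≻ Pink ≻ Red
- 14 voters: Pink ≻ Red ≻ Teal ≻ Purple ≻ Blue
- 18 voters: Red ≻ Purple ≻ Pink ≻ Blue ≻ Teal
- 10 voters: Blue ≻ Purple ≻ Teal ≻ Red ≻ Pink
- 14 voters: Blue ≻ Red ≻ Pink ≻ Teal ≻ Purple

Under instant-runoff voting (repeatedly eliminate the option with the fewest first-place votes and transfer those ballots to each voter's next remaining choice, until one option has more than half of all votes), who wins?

Purple

Round 1: Pink 27, Purple 34, Blue 43, Red 18, Teal 0. Teal eliminated.
Round 2: Pink 27, Purple 34, Blue 43, Red 18. Red eliminated.
Round 3: Pink 27, Purple 52, Blue 43. Pink eliminated.
Round 4: Purple 66, Blue 56. Purple has a majority (≥62).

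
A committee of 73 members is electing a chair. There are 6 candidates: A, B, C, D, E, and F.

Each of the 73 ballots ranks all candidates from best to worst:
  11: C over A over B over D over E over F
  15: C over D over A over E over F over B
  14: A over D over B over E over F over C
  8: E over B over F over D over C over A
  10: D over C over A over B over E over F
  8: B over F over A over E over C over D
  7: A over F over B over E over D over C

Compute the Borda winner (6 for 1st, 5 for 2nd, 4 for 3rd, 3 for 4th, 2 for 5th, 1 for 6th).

A: 11×5 + 15×4 + 14×6 + 8×1 + 10×4 + 8×4 + 7×6 = 321
B: 11×4 + 15×1 + 14×4 + 8×5 + 10×3 + 8×6 + 7×4 = 261
C: 11×6 + 15×6 + 14×1 + 8×2 + 10×5 + 8×2 + 7×1 = 259
D: 11×3 + 15×5 + 14×5 + 8×3 + 10×6 + 8×1 + 7×2 = 284
E: 11×2 + 15×3 + 14×3 + 8×6 + 10×2 + 8×3 + 7×3 = 222
F: 11×1 + 15×2 + 14×2 + 8×4 + 10×1 + 8×5 + 7×5 = 186

A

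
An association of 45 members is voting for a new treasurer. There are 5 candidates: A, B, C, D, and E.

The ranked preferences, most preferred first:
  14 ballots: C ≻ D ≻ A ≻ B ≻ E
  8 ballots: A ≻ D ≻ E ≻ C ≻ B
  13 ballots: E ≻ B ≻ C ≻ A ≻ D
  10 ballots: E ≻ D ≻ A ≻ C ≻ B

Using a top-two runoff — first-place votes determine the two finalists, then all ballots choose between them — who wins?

E

Round 1 first-place votes: A 8, B 0, C 14, D 0, E 23. E and C advance.
Runoff: E is ranked above C on 31 ballots, C above E on 14.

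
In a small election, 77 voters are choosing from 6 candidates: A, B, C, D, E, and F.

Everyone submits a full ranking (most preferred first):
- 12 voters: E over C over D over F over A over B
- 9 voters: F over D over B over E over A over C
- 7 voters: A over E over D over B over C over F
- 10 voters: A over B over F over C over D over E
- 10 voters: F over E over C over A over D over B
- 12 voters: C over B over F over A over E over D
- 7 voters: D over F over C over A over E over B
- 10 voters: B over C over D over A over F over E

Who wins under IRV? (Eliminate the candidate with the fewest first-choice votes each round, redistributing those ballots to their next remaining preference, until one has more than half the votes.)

C

Round 1: A 17, B 10, C 12, D 7, E 12, F 19. D eliminated.
Round 2: A 17, B 10, C 12, E 12, F 26. B eliminated.
Round 3: A 17, C 22, E 12, F 26. E eliminated.
Round 4: A 17, C 34, F 26. A eliminated.
Round 5: C 41, F 36. C has a majority (≥39).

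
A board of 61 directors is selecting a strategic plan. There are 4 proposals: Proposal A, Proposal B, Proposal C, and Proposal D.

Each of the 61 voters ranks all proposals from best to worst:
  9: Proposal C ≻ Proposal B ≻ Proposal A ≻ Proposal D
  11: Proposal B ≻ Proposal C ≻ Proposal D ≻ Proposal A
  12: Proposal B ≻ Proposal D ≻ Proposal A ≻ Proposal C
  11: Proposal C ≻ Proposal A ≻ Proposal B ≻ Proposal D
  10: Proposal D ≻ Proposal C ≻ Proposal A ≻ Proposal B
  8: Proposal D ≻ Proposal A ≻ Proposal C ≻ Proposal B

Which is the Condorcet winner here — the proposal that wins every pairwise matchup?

Proposal C

Proposal C vs Proposal A: 41–20
Proposal C vs Proposal B: 38–23
Proposal C vs Proposal D: 31–30
Proposal C beats every other proposal.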